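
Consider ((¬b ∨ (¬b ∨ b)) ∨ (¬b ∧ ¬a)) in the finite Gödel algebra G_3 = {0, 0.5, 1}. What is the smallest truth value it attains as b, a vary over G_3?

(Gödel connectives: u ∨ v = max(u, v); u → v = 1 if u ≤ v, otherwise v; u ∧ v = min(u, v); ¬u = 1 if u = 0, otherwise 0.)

The minimum is attained at b = 0.5, a = 0:
  ¬b: Gödel ¬ of 0.5 = 0 (operand ≠ 0)
  ¬b: Gödel ¬ of 0.5 = 0 (operand ≠ 0)
  (¬b ∨ b) = max(0, 0.5) = 0.5
  (¬b ∨ (¬b ∨ b)) = max(0, 0.5) = 0.5
  ¬b: Gödel ¬ of 0.5 = 0 (operand ≠ 0)
  ¬a: Gödel ¬ of 0 = 1 (operand is 0)
  (¬b ∧ ¬a) = min(0, 1) = 0
  ((¬b ∨ (¬b ∨ b)) ∨ (¬b ∧ ¬a)) = max(0.5, 0) = 0.5
Checking all 9 assignments confirms none give a value below 0.50.

0.50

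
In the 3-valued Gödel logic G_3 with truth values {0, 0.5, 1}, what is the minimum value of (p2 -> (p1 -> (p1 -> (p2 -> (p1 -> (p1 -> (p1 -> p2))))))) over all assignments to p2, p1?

Every assignment gives 1. For instance at p2 = 0, p1 = 0:
  (p1 -> p2): 0 ≤ 0, so result = 1
  (p1 -> (p1 -> p2)): 0 ≤ 1, so result = 1
  (p1 -> (p1 -> (p1 -> p2))): 0 ≤ 1, so result = 1
  (p2 -> (p1 -> (p1 -> (p1 -> p2)))): 0 ≤ 1, so result = 1
  (p1 -> (p2 -> (p1 -> (p1 -> (p1 -> p2))))): 0 ≤ 1, so result = 1
  (p1 -> (p1 -> (p2 -> (p1 -> (p1 -> (p1 -> p2)))))): 0 ≤ 1, so result = 1
  (p2 -> (p1 -> (p1 -> (p2 -> (p1 -> (p1 -> (p1 -> p2))))))): 0 ≤ 1, so result = 1
All 9 assignments give value 1 — the formula is a G_3-tautology.

1.00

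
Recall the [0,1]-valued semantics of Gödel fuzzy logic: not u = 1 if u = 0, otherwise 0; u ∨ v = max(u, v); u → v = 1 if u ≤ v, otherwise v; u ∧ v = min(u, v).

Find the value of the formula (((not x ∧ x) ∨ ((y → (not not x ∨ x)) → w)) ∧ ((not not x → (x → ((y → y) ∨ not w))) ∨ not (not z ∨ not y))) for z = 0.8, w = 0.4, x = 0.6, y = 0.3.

not x: Gödel ¬ of 0.6 = 0 (operand ≠ 0)
(not x ∧ x) = min(0, 0.6) = 0
not x: Gödel ¬ of 0.6 = 0 (operand ≠ 0)
not not x: Gödel ¬ of 0 = 1 (operand is 0)
(not not x ∨ x) = max(1, 0.6) = 1
(y → (not not x ∨ x)): 0.3 ≤ 1, so result = 1
((y → (not not x ∨ x)) → w): 1 > 0.4, so result = 0.4
((not x ∧ x) ∨ ((y → (not not x ∨ x)) → w)) = max(0, 0.4) = 0.4
not x: Gödel ¬ of 0.6 = 0 (operand ≠ 0)
not not x: Gödel ¬ of 0 = 1 (operand is 0)
(y → y): 0.3 ≤ 0.3, so result = 1
not w: Gödel ¬ of 0.4 = 0 (operand ≠ 0)
((y → y) ∨ not w) = max(1, 0) = 1
(x → ((y → y) ∨ not w)): 0.6 ≤ 1, so result = 1
(not not x → (x → ((y → y) ∨ not w))): 1 ≤ 1, so result = 1
not z: Gödel ¬ of 0.8 = 0 (operand ≠ 0)
not y: Gödel ¬ of 0.3 = 0 (operand ≠ 0)
(not z ∨ not y) = max(0, 0) = 0
not (not z ∨ not y): Gödel ¬ of 0 = 1 (operand is 0)
((not not x → (x → ((y → y) ∨ not w))) ∨ not (not z ∨ not y)) = max(1, 1) = 1
(((not x ∧ x) ∨ ((y → (not not x ∨ x)) → w)) ∧ ((not not x → (x → ((y → y) ∨ not w))) ∨ not (not z ∨ not y))) = min(0.4, 1) = 0.4

0.40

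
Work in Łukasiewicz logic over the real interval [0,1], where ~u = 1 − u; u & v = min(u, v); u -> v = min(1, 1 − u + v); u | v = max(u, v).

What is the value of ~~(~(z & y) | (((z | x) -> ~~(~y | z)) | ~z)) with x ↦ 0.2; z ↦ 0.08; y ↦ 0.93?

(z & y) = min(0.08, 0.93) = 0.08
~(z & y): Łukasiewicz ¬ gives 1 − 0.08 = 0.92
(z | x) = max(0.08, 0.2) = 0.2
~y: Łukasiewicz ¬ gives 1 − 0.93 = 0.07
(~y | z) = max(0.07, 0.08) = 0.08
~(~y | z): Łukasiewicz ¬ gives 1 − 0.08 = 0.92
~~(~y | z): Łukasiewicz ¬ gives 1 − 0.92 = 0.08
((z | x) -> ~~(~y | z)): min(1, 1 − 0.2 + 0.08) = 0.88
~z: Łukasiewicz ¬ gives 1 − 0.08 = 0.92
(((z | x) -> ~~(~y | z)) | ~z) = max(0.88, 0.92) = 0.92
(~(z & y) | (((z | x) -> ~~(~y | z)) | ~z)) = max(0.92, 0.92) = 0.92
~(~(z & y) | (((z | x) -> ~~(~y | z)) | ~z)): Łukasiewicz ¬ gives 1 − 0.92 = 0.08
~~(~(z & y) | (((z | x) -> ~~(~y | z)) | ~z)): Łukasiewicz ¬ gives 1 − 0.08 = 0.92

0.92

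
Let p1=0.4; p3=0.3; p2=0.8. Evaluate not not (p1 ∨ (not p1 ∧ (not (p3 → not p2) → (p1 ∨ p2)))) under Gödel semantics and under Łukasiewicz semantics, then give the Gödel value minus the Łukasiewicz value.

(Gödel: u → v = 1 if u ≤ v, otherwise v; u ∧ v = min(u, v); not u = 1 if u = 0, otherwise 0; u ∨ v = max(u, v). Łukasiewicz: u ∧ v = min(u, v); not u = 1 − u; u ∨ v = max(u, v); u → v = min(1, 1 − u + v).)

Gödel evaluation:
  not p1: Gödel ¬ of 0.4 = 0 (operand ≠ 0)
  not p2: Gödel ¬ of 0.8 = 0 (operand ≠ 0)
  (p3 → not p2): 0.3 > 0, so result = 0
  not (p3 → not p2): Gödel ¬ of 0 = 1 (operand is 0)
  (p1 ∨ p2) = max(0.4, 0.8) = 0.8
  (not (p3 → not p2) → (p1 ∨ p2)): 1 > 0.8, so result = 0.8
  (not p1 ∧ (not (p3 → not p2) → (p1 ∨ p2))) = min(0, 0.8) = 0
  (p1 ∨ (not p1 ∧ (not (p3 → not p2) → (p1 ∨ p2)))) = max(0.4, 0) = 0.4
  not (p1 ∨ (not p1 ∧ (not (p3 → not p2) → (p1 ∨ p2)))): Gödel ¬ of 0.4 = 0 (operand ≠ 0)
  not not (p1 ∨ (not p1 ∧ (not (p3 → not p2) → (p1 ∨ p2)))): Gödel ¬ of 0 = 1 (operand is 0)
  Gödel value = 1
Łukasiewicz evaluation:
  not p1: Łukasiewicz ¬ gives 1 − 0.4 = 0.6
  not p2: Łukasiewicz ¬ gives 1 − 0.8 = 0.2
  (p3 → not p2): min(1, 1 − 0.3 + 0.2) = 0.9
  not (p3 → not p2): Łukasiewicz ¬ gives 1 − 0.9 = 0.1
  (p1 ∨ p2) = max(0.4, 0.8) = 0.8
  (not (p3 → not p2) → (p1 ∨ p2)): min(1, 1 − 0.1 + 0.8) = 1
  (not p1 ∧ (not (p3 → not p2) → (p1 ∨ p2))) = min(0.6, 1) = 0.6
  (p1 ∨ (not p1 ∧ (not (p3 → not p2) → (p1 ∨ p2)))) = max(0.4, 0.6) = 0.6
  not (p1 ∨ (not p1 ∧ (not (p3 → not p2) → (p1 ∨ p2)))): Łukasiewicz ¬ gives 1 − 0.6 = 0.4
  not not (p1 ∨ (not p1 ∧ (not (p3 → not p2) → (p1 ∨ p2)))): Łukasiewicz ¬ gives 1 − 0.4 = 0.6
  Łukasiewicz value = 0.6
Difference: 1 − 0.6 = 0.40

0.40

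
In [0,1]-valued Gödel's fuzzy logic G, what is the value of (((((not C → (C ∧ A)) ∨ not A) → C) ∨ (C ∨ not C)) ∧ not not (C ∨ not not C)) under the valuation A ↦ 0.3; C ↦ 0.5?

0.50

not C: Gödel ¬ of 0.5 = 0 (operand ≠ 0)
(C ∧ A) = min(0.5, 0.3) = 0.3
(not C → (C ∧ A)): 0 ≤ 0.3, so result = 1
not A: Gödel ¬ of 0.3 = 0 (operand ≠ 0)
((not C → (C ∧ A)) ∨ not A) = max(1, 0) = 1
(((not C → (C ∧ A)) ∨ not A) → C): 1 > 0.5, so result = 0.5
not C: Gödel ¬ of 0.5 = 0 (operand ≠ 0)
(C ∨ not C) = max(0.5, 0) = 0.5
((((not C → (C ∧ A)) ∨ not A) → C) ∨ (C ∨ not C)) = max(0.5, 0.5) = 0.5
not C: Gödel ¬ of 0.5 = 0 (operand ≠ 0)
not not C: Gödel ¬ of 0 = 1 (operand is 0)
(C ∨ not not C) = max(0.5, 1) = 1
not (C ∨ not not C): Gödel ¬ of 1 = 0 (operand ≠ 0)
not not (C ∨ not not C): Gödel ¬ of 0 = 1 (operand is 0)
(((((not C → (C ∧ A)) ∨ not A) → C) ∨ (C ∨ not C)) ∧ not not (C ∨ not not C)) = min(0.5, 1) = 0.5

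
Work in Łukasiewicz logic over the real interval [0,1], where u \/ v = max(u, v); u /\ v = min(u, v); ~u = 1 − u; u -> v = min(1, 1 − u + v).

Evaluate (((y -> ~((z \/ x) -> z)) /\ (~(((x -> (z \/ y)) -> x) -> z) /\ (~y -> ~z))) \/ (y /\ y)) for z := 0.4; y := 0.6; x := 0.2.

0.60

(z \/ x) = max(0.4, 0.2) = 0.4
((z \/ x) -> z): min(1, 1 − 0.4 + 0.4) = 1
~((z \/ x) -> z): Łukasiewicz ¬ gives 1 − 1 = 0
(y -> ~((z \/ x) -> z)): min(1, 1 − 0.6 + 0) = 0.4
(z \/ y) = max(0.4, 0.6) = 0.6
(x -> (z \/ y)): min(1, 1 − 0.2 + 0.6) = 1
((x -> (z \/ y)) -> x): min(1, 1 − 1 + 0.2) = 0.2
(((x -> (z \/ y)) -> x) -> z): min(1, 1 − 0.2 + 0.4) = 1
~(((x -> (z \/ y)) -> x) -> z): Łukasiewicz ¬ gives 1 − 1 = 0
~y: Łukasiewicz ¬ gives 1 − 0.6 = 0.4
~z: Łukasiewicz ¬ gives 1 − 0.4 = 0.6
(~y -> ~z): min(1, 1 − 0.4 + 0.6) = 1
(~(((x -> (z \/ y)) -> x) -> z) /\ (~y -> ~z)) = min(0, 1) = 0
((y -> ~((z \/ x) -> z)) /\ (~(((x -> (z \/ y)) -> x) -> z) /\ (~y -> ~z))) = min(0.4, 0) = 0
(y /\ y) = min(0.6, 0.6) = 0.6
(((y -> ~((z \/ x) -> z)) /\ (~(((x -> (z \/ y)) -> x) -> z) /\ (~y -> ~z))) \/ (y /\ y)) = max(0, 0.6) = 0.6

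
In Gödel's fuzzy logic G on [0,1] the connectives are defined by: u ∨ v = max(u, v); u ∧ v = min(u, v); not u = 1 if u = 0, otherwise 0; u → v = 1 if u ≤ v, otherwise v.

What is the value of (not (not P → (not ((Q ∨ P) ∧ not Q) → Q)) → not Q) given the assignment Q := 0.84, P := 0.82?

1.00

not P: Gödel ¬ of 0.82 = 0 (operand ≠ 0)
(Q ∨ P) = max(0.84, 0.82) = 0.84
not Q: Gödel ¬ of 0.84 = 0 (operand ≠ 0)
((Q ∨ P) ∧ not Q) = min(0.84, 0) = 0
not ((Q ∨ P) ∧ not Q): Gödel ¬ of 0 = 1 (operand is 0)
(not ((Q ∨ P) ∧ not Q) → Q): 1 > 0.84, so result = 0.84
(not P → (not ((Q ∨ P) ∧ not Q) → Q)): 0 ≤ 0.84, so result = 1
not (not P → (not ((Q ∨ P) ∧ not Q) → Q)): Gödel ¬ of 1 = 0 (operand ≠ 0)
not Q: Gödel ¬ of 0.84 = 0 (operand ≠ 0)
(not (not P → (not ((Q ∨ P) ∧ not Q) → Q)) → not Q): 0 ≤ 0, so result = 1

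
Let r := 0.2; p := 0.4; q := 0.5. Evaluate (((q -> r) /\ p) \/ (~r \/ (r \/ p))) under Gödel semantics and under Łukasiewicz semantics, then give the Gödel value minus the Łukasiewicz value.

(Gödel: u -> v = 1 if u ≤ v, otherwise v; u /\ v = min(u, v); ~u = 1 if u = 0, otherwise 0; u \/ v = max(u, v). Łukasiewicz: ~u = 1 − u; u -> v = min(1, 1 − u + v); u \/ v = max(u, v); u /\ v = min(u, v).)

-0.40

Gödel evaluation:
  (q -> r): 0.5 > 0.2, so result = 0.2
  ((q -> r) /\ p) = min(0.2, 0.4) = 0.2
  ~r: Gödel ¬ of 0.2 = 0 (operand ≠ 0)
  (r \/ p) = max(0.2, 0.4) = 0.4
  (~r \/ (r \/ p)) = max(0, 0.4) = 0.4
  (((q -> r) /\ p) \/ (~r \/ (r \/ p))) = max(0.2, 0.4) = 0.4
  Gödel value = 0.4
Łukasiewicz evaluation:
  (q -> r): min(1, 1 − 0.5 + 0.2) = 0.7
  ((q -> r) /\ p) = min(0.7, 0.4) = 0.4
  ~r: Łukasiewicz ¬ gives 1 − 0.2 = 0.8
  (r \/ p) = max(0.2, 0.4) = 0.4
  (~r \/ (r \/ p)) = max(0.8, 0.4) = 0.8
  (((q -> r) /\ p) \/ (~r \/ (r \/ p))) = max(0.4, 0.8) = 0.8
  Łukasiewicz value = 0.8
Difference: 0.4 − 0.8 = -0.40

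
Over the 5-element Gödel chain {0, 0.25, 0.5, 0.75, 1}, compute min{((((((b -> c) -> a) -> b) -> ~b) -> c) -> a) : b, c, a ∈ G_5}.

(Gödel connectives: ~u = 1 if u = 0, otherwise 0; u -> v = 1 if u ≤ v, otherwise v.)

The minimum is attained at b = 0, c = 0.25, a = 0:
  (b -> c): 0 ≤ 0.25, so result = 1
  ((b -> c) -> a): 1 > 0, so result = 0
  (((b -> c) -> a) -> b): 0 ≤ 0, so result = 1
  ~b: Gödel ¬ of 0 = 1 (operand is 0)
  ((((b -> c) -> a) -> b) -> ~b): 1 ≤ 1, so result = 1
  (((((b -> c) -> a) -> b) -> ~b) -> c): 1 > 0.25, so result = 0.25
  ((((((b -> c) -> a) -> b) -> ~b) -> c) -> a): 0.25 > 0, so result = 0
Checking all 125 assignments confirms none give a value below 0.00.

0.00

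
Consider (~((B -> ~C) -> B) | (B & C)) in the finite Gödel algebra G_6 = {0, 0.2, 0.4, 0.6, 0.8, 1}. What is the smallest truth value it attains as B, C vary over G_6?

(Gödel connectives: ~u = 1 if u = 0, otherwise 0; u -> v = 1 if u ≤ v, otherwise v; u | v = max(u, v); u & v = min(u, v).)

The minimum is attained at B = 0.2, C = 0:
  ~C: Gödel ¬ of 0 = 1 (operand is 0)
  (B -> ~C): 0.2 ≤ 1, so result = 1
  ((B -> ~C) -> B): 1 > 0.2, so result = 0.2
  ~((B -> ~C) -> B): Gödel ¬ of 0.2 = 0 (operand ≠ 0)
  (B & C) = min(0.2, 0) = 0
  (~((B -> ~C) -> B) | (B & C)) = max(0, 0) = 0
Checking all 36 assignments confirms none give a value below 0.00.

0.00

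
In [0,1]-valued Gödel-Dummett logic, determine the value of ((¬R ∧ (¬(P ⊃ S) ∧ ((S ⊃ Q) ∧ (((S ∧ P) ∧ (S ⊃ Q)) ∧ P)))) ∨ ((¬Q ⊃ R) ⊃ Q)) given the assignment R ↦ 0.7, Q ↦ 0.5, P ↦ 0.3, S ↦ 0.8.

0.50

¬R: Gödel ¬ of 0.7 = 0 (operand ≠ 0)
(P ⊃ S): 0.3 ≤ 0.8, so result = 1
¬(P ⊃ S): Gödel ¬ of 1 = 0 (operand ≠ 0)
(S ⊃ Q): 0.8 > 0.5, so result = 0.5
(S ∧ P) = min(0.8, 0.3) = 0.3
(S ⊃ Q): 0.8 > 0.5, so result = 0.5
((S ∧ P) ∧ (S ⊃ Q)) = min(0.3, 0.5) = 0.3
(((S ∧ P) ∧ (S ⊃ Q)) ∧ P) = min(0.3, 0.3) = 0.3
((S ⊃ Q) ∧ (((S ∧ P) ∧ (S ⊃ Q)) ∧ P)) = min(0.5, 0.3) = 0.3
(¬(P ⊃ S) ∧ ((S ⊃ Q) ∧ (((S ∧ P) ∧ (S ⊃ Q)) ∧ P))) = min(0, 0.3) = 0
(¬R ∧ (¬(P ⊃ S) ∧ ((S ⊃ Q) ∧ (((S ∧ P) ∧ (S ⊃ Q)) ∧ P)))) = min(0, 0) = 0
¬Q: Gödel ¬ of 0.5 = 0 (operand ≠ 0)
(¬Q ⊃ R): 0 ≤ 0.7, so result = 1
((¬Q ⊃ R) ⊃ Q): 1 > 0.5, so result = 0.5
((¬R ∧ (¬(P ⊃ S) ∧ ((S ⊃ Q) ∧ (((S ∧ P) ∧ (S ⊃ Q)) ∧ P)))) ∨ ((¬Q ⊃ R) ⊃ Q)) = max(0, 0.5) = 0.5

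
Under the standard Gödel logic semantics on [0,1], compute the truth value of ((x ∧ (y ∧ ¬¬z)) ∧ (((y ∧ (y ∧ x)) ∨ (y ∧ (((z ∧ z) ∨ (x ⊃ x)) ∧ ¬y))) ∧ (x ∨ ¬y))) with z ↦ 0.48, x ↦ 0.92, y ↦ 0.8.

¬z: Gödel ¬ of 0.48 = 0 (operand ≠ 0)
¬¬z: Gödel ¬ of 0 = 1 (operand is 0)
(y ∧ ¬¬z) = min(0.8, 1) = 0.8
(x ∧ (y ∧ ¬¬z)) = min(0.92, 0.8) = 0.8
(y ∧ x) = min(0.8, 0.92) = 0.8
(y ∧ (y ∧ x)) = min(0.8, 0.8) = 0.8
(z ∧ z) = min(0.48, 0.48) = 0.48
(x ⊃ x): 0.92 ≤ 0.92, so result = 1
((z ∧ z) ∨ (x ⊃ x)) = max(0.48, 1) = 1
¬y: Gödel ¬ of 0.8 = 0 (operand ≠ 0)
(((z ∧ z) ∨ (x ⊃ x)) ∧ ¬y) = min(1, 0) = 0
(y ∧ (((z ∧ z) ∨ (x ⊃ x)) ∧ ¬y)) = min(0.8, 0) = 0
((y ∧ (y ∧ x)) ∨ (y ∧ (((z ∧ z) ∨ (x ⊃ x)) ∧ ¬y))) = max(0.8, 0) = 0.8
¬y: Gödel ¬ of 0.8 = 0 (operand ≠ 0)
(x ∨ ¬y) = max(0.92, 0) = 0.92
(((y ∧ (y ∧ x)) ∨ (y ∧ (((z ∧ z) ∨ (x ⊃ x)) ∧ ¬y))) ∧ (x ∨ ¬y)) = min(0.8, 0.92) = 0.8
((x ∧ (y ∧ ¬¬z)) ∧ (((y ∧ (y ∧ x)) ∨ (y ∧ (((z ∧ z) ∨ (x ⊃ x)) ∧ ¬y))) ∧ (x ∨ ¬y))) = min(0.8, 0.8) = 0.8

0.80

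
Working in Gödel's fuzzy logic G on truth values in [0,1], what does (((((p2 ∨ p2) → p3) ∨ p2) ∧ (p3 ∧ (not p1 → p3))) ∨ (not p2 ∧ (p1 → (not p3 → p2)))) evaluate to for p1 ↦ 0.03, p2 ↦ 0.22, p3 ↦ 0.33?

0.33

(p2 ∨ p2) = max(0.22, 0.22) = 0.22
((p2 ∨ p2) → p3): 0.22 ≤ 0.33, so result = 1
(((p2 ∨ p2) → p3) ∨ p2) = max(1, 0.22) = 1
not p1: Gödel ¬ of 0.03 = 0 (operand ≠ 0)
(not p1 → p3): 0 ≤ 0.33, so result = 1
(p3 ∧ (not p1 → p3)) = min(0.33, 1) = 0.33
((((p2 ∨ p2) → p3) ∨ p2) ∧ (p3 ∧ (not p1 → p3))) = min(1, 0.33) = 0.33
not p2: Gödel ¬ of 0.22 = 0 (operand ≠ 0)
not p3: Gödel ¬ of 0.33 = 0 (operand ≠ 0)
(not p3 → p2): 0 ≤ 0.22, so result = 1
(p1 → (not p3 → p2)): 0.03 ≤ 1, so result = 1
(not p2 ∧ (p1 → (not p3 → p2))) = min(0, 1) = 0
(((((p2 ∨ p2) → p3) ∨ p2) ∧ (p3 ∧ (not p1 → p3))) ∨ (not p2 ∧ (p1 → (not p3 → p2)))) = max(0.33, 0) = 0.33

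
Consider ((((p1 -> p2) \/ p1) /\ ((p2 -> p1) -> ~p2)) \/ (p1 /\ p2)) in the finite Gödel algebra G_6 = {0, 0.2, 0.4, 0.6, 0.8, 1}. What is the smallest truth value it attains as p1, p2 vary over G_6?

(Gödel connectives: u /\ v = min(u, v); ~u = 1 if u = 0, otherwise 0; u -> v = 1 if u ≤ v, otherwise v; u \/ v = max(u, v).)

The minimum is attained at p1 = 0.2, p2 = 0:
  (p1 -> p2): 0.2 > 0, so result = 0
  ((p1 -> p2) \/ p1) = max(0, 0.2) = 0.2
  (p2 -> p1): 0 ≤ 0.2, so result = 1
  ~p2: Gödel ¬ of 0 = 1 (operand is 0)
  ((p2 -> p1) -> ~p2): 1 ≤ 1, so result = 1
  (((p1 -> p2) \/ p1) /\ ((p2 -> p1) -> ~p2)) = min(0.2, 1) = 0.2
  (p1 /\ p2) = min(0.2, 0) = 0
  ((((p1 -> p2) \/ p1) /\ ((p2 -> p1) -> ~p2)) \/ (p1 /\ p2)) = max(0.2, 0) = 0.2
Checking all 36 assignments confirms none give a value below 0.20.

0.20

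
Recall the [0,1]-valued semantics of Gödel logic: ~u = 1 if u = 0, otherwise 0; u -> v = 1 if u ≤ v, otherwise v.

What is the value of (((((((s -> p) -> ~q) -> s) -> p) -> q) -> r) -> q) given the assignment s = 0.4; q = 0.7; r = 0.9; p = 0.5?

(s -> p): 0.4 ≤ 0.5, so result = 1
~q: Gödel ¬ of 0.7 = 0 (operand ≠ 0)
((s -> p) -> ~q): 1 > 0, so result = 0
(((s -> p) -> ~q) -> s): 0 ≤ 0.4, so result = 1
((((s -> p) -> ~q) -> s) -> p): 1 > 0.5, so result = 0.5
(((((s -> p) -> ~q) -> s) -> p) -> q): 0.5 ≤ 0.7, so result = 1
((((((s -> p) -> ~q) -> s) -> p) -> q) -> r): 1 > 0.9, so result = 0.9
(((((((s -> p) -> ~q) -> s) -> p) -> q) -> r) -> q): 0.9 > 0.7, so result = 0.7

0.70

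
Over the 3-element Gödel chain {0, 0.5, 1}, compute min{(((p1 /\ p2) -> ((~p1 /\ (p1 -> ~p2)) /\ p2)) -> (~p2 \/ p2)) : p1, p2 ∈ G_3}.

The minimum is attained at p1 = 0, p2 = 0.5:
  (p1 /\ p2) = min(0, 0.5) = 0
  ~p1: Gödel ¬ of 0 = 1 (operand is 0)
  ~p2: Gödel ¬ of 0.5 = 0 (operand ≠ 0)
  (p1 -> ~p2): 0 ≤ 0, so result = 1
  (~p1 /\ (p1 -> ~p2)) = min(1, 1) = 1
  ((~p1 /\ (p1 -> ~p2)) /\ p2) = min(1, 0.5) = 0.5
  ((p1 /\ p2) -> ((~p1 /\ (p1 -> ~p2)) /\ p2)): 0 ≤ 0.5, so result = 1
  ~p2: Gödel ¬ of 0.5 = 0 (operand ≠ 0)
  (~p2 \/ p2) = max(0, 0.5) = 0.5
  (((p1 /\ p2) -> ((~p1 /\ (p1 -> ~p2)) /\ p2)) -> (~p2 \/ p2)): 1 > 0.5, so result = 0.5
Checking all 9 assignments confirms none give a value below 0.50.

0.50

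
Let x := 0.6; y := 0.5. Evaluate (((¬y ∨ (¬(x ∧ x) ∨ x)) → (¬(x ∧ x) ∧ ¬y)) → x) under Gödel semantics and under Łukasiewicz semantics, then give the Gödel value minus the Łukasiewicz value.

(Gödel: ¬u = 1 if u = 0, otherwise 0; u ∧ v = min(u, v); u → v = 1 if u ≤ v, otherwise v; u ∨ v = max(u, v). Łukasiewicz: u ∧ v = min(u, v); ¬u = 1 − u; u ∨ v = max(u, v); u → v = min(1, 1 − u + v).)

Gödel evaluation:
  ¬y: Gödel ¬ of 0.5 = 0 (operand ≠ 0)
  (x ∧ x) = min(0.6, 0.6) = 0.6
  ¬(x ∧ x): Gödel ¬ of 0.6 = 0 (operand ≠ 0)
  (¬(x ∧ x) ∨ x) = max(0, 0.6) = 0.6
  (¬y ∨ (¬(x ∧ x) ∨ x)) = max(0, 0.6) = 0.6
  (x ∧ x) = min(0.6, 0.6) = 0.6
  ¬(x ∧ x): Gödel ¬ of 0.6 = 0 (operand ≠ 0)
  ¬y: Gödel ¬ of 0.5 = 0 (operand ≠ 0)
  (¬(x ∧ x) ∧ ¬y) = min(0, 0) = 0
  ((¬y ∨ (¬(x ∧ x) ∨ x)) → (¬(x ∧ x) ∧ ¬y)): 0.6 > 0, so result = 0
  (((¬y ∨ (¬(x ∧ x) ∨ x)) → (¬(x ∧ x) ∧ ¬y)) → x): 0 ≤ 0.6, so result = 1
  Gödel value = 1
Łukasiewicz evaluation:
  ¬y: Łukasiewicz ¬ gives 1 − 0.5 = 0.5
  (x ∧ x) = min(0.6, 0.6) = 0.6
  ¬(x ∧ x): Łukasiewicz ¬ gives 1 − 0.6 = 0.4
  (¬(x ∧ x) ∨ x) = max(0.4, 0.6) = 0.6
  (¬y ∨ (¬(x ∧ x) ∨ x)) = max(0.5, 0.6) = 0.6
  (x ∧ x) = min(0.6, 0.6) = 0.6
  ¬(x ∧ x): Łukasiewicz ¬ gives 1 − 0.6 = 0.4
  ¬y: Łukasiewicz ¬ gives 1 − 0.5 = 0.5
  (¬(x ∧ x) ∧ ¬y) = min(0.4, 0.5) = 0.4
  ((¬y ∨ (¬(x ∧ x) ∨ x)) → (¬(x ∧ x) ∧ ¬y)): min(1, 1 − 0.6 + 0.4) = 0.8
  (((¬y ∨ (¬(x ∧ x) ∨ x)) → (¬(x ∧ x) ∧ ¬y)) → x): min(1, 1 − 0.8 + 0.6) = 0.8
  Łukasiewicz value = 0.8
Difference: 1 − 0.8 = 0.20

0.20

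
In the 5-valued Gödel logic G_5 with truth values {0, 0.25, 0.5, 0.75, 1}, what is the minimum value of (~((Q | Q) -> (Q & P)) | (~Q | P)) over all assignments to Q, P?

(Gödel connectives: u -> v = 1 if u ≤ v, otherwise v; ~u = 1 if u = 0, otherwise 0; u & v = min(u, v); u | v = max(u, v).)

0.25

The minimum is attained at Q = 0.25, P = 0.25:
  (Q | Q) = max(0.25, 0.25) = 0.25
  (Q & P) = min(0.25, 0.25) = 0.25
  ((Q | Q) -> (Q & P)): 0.25 ≤ 0.25, so result = 1
  ~((Q | Q) -> (Q & P)): Gödel ¬ of 1 = 0 (operand ≠ 0)
  ~Q: Gödel ¬ of 0.25 = 0 (operand ≠ 0)
  (~Q | P) = max(0, 0.25) = 0.25
  (~((Q | Q) -> (Q & P)) | (~Q | P)) = max(0, 0.25) = 0.25
Checking all 25 assignments confirms none give a value below 0.25.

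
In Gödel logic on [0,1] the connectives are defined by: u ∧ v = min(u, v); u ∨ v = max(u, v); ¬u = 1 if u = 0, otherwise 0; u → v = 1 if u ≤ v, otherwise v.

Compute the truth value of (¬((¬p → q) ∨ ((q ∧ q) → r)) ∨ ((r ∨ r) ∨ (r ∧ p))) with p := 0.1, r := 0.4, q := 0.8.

¬p: Gödel ¬ of 0.1 = 0 (operand ≠ 0)
(¬p → q): 0 ≤ 0.8, so result = 1
(q ∧ q) = min(0.8, 0.8) = 0.8
((q ∧ q) → r): 0.8 > 0.4, so result = 0.4
((¬p → q) ∨ ((q ∧ q) → r)) = max(1, 0.4) = 1
¬((¬p → q) ∨ ((q ∧ q) → r)): Gödel ¬ of 1 = 0 (operand ≠ 0)
(r ∨ r) = max(0.4, 0.4) = 0.4
(r ∧ p) = min(0.4, 0.1) = 0.1
((r ∨ r) ∨ (r ∧ p)) = max(0.4, 0.1) = 0.4
(¬((¬p → q) ∨ ((q ∧ q) → r)) ∨ ((r ∨ r) ∨ (r ∧ p))) = max(0, 0.4) = 0.4

0.40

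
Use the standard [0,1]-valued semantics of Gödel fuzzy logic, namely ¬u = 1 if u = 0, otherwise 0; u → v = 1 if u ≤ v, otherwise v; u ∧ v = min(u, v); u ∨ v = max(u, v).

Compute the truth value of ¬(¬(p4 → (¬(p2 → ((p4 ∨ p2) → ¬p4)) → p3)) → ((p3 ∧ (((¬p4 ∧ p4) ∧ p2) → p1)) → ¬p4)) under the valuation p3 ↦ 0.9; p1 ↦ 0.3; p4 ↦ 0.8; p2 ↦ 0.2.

0.00

(p4 ∨ p2) = max(0.8, 0.2) = 0.8
¬p4: Gödel ¬ of 0.8 = 0 (operand ≠ 0)
((p4 ∨ p2) → ¬p4): 0.8 > 0, so result = 0
(p2 → ((p4 ∨ p2) → ¬p4)): 0.2 > 0, so result = 0
¬(p2 → ((p4 ∨ p2) → ¬p4)): Gödel ¬ of 0 = 1 (operand is 0)
(¬(p2 → ((p4 ∨ p2) → ¬p4)) → p3): 1 > 0.9, so result = 0.9
(p4 → (¬(p2 → ((p4 ∨ p2) → ¬p4)) → p3)): 0.8 ≤ 0.9, so result = 1
¬(p4 → (¬(p2 → ((p4 ∨ p2) → ¬p4)) → p3)): Gödel ¬ of 1 = 0 (operand ≠ 0)
¬p4: Gödel ¬ of 0.8 = 0 (operand ≠ 0)
(¬p4 ∧ p4) = min(0, 0.8) = 0
((¬p4 ∧ p4) ∧ p2) = min(0, 0.2) = 0
(((¬p4 ∧ p4) ∧ p2) → p1): 0 ≤ 0.3, so result = 1
(p3 ∧ (((¬p4 ∧ p4) ∧ p2) → p1)) = min(0.9, 1) = 0.9
¬p4: Gödel ¬ of 0.8 = 0 (operand ≠ 0)
((p3 ∧ (((¬p4 ∧ p4) ∧ p2) → p1)) → ¬p4): 0.9 > 0, so result = 0
(¬(p4 → (¬(p2 → ((p4 ∨ p2) → ¬p4)) → p3)) → ((p3 ∧ (((¬p4 ∧ p4) ∧ p2) → p1)) → ¬p4)): 0 ≤ 0, so result = 1
¬(¬(p4 → (¬(p2 → ((p4 ∨ p2) → ¬p4)) → p3)) → ((p3 ∧ (((¬p4 ∧ p4) ∧ p2) → p1)) → ¬p4)): Gödel ¬ of 1 = 0 (operand ≠ 0)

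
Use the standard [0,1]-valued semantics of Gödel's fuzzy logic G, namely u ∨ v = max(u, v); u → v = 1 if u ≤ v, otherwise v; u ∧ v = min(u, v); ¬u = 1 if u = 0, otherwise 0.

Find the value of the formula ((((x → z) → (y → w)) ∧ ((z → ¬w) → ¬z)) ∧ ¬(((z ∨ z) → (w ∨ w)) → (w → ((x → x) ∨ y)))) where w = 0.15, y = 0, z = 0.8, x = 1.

(x → z): 1 > 0.8, so result = 0.8
(y → w): 0 ≤ 0.15, so result = 1
((x → z) → (y → w)): 0.8 ≤ 1, so result = 1
¬w: Gödel ¬ of 0.15 = 0 (operand ≠ 0)
(z → ¬w): 0.8 > 0, so result = 0
¬z: Gödel ¬ of 0.8 = 0 (operand ≠ 0)
((z → ¬w) → ¬z): 0 ≤ 0, so result = 1
(((x → z) → (y → w)) ∧ ((z → ¬w) → ¬z)) = min(1, 1) = 1
(z ∨ z) = max(0.8, 0.8) = 0.8
(w ∨ w) = max(0.15, 0.15) = 0.15
((z ∨ z) → (w ∨ w)): 0.8 > 0.15, so result = 0.15
(x → x): 1 ≤ 1, so result = 1
((x → x) ∨ y) = max(1, 0) = 1
(w → ((x → x) ∨ y)): 0.15 ≤ 1, so result = 1
(((z ∨ z) → (w ∨ w)) → (w → ((x → x) ∨ y))): 0.15 ≤ 1, so result = 1
¬(((z ∨ z) → (w ∨ w)) → (w → ((x → x) ∨ y))): Gödel ¬ of 1 = 0 (operand ≠ 0)
((((x → z) → (y → w)) ∧ ((z → ¬w) → ¬z)) ∧ ¬(((z ∨ z) → (w ∨ w)) → (w → ((x → x) ∨ y)))) = min(1, 0) = 0

0.00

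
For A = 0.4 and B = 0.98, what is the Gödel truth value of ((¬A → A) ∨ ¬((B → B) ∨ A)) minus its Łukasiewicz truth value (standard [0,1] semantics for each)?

Gödel evaluation:
  ¬A: Gödel ¬ of 0.4 = 0 (operand ≠ 0)
  (¬A → A): 0 ≤ 0.4, so result = 1
  (B → B): 0.98 ≤ 0.98, so result = 1
  ((B → B) ∨ A) = max(1, 0.4) = 1
  ¬((B → B) ∨ A): Gödel ¬ of 1 = 0 (operand ≠ 0)
  ((¬A → A) ∨ ¬((B → B) ∨ A)) = max(1, 0) = 1
  Gödel value = 1
Łukasiewicz evaluation:
  ¬A: Łukasiewicz ¬ gives 1 − 0.4 = 0.6
  (¬A → A): min(1, 1 − 0.6 + 0.4) = 0.8
  (B → B): min(1, 1 − 0.98 + 0.98) = 1
  ((B → B) ∨ A) = max(1, 0.4) = 1
  ¬((B → B) ∨ A): Łukasiewicz ¬ gives 1 − 1 = 0
  ((¬A → A) ∨ ¬((B → B) ∨ A)) = max(0.8, 0) = 0.8
  Łukasiewicz value = 0.8
Difference: 1 − 0.8 = 0.20

0.20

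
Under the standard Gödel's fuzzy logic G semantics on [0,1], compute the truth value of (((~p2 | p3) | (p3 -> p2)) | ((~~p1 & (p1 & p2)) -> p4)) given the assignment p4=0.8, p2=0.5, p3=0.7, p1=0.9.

1.00

~p2: Gödel ¬ of 0.5 = 0 (operand ≠ 0)
(~p2 | p3) = max(0, 0.7) = 0.7
(p3 -> p2): 0.7 > 0.5, so result = 0.5
((~p2 | p3) | (p3 -> p2)) = max(0.7, 0.5) = 0.7
~p1: Gödel ¬ of 0.9 = 0 (operand ≠ 0)
~~p1: Gödel ¬ of 0 = 1 (operand is 0)
(p1 & p2) = min(0.9, 0.5) = 0.5
(~~p1 & (p1 & p2)) = min(1, 0.5) = 0.5
((~~p1 & (p1 & p2)) -> p4): 0.5 ≤ 0.8, so result = 1
(((~p2 | p3) | (p3 -> p2)) | ((~~p1 & (p1 & p2)) -> p4)) = max(0.7, 1) = 1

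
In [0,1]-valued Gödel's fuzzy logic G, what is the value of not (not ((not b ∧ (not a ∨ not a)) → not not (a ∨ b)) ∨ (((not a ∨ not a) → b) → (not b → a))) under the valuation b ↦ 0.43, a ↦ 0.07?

not b: Gödel ¬ of 0.43 = 0 (operand ≠ 0)
not a: Gödel ¬ of 0.07 = 0 (operand ≠ 0)
not a: Gödel ¬ of 0.07 = 0 (operand ≠ 0)
(not a ∨ not a) = max(0, 0) = 0
(not b ∧ (not a ∨ not a)) = min(0, 0) = 0
(a ∨ b) = max(0.07, 0.43) = 0.43
not (a ∨ b): Gödel ¬ of 0.43 = 0 (operand ≠ 0)
not not (a ∨ b): Gödel ¬ of 0 = 1 (operand is 0)
((not b ∧ (not a ∨ not a)) → not not (a ∨ b)): 0 ≤ 1, so result = 1
not ((not b ∧ (not a ∨ not a)) → not not (a ∨ b)): Gödel ¬ of 1 = 0 (operand ≠ 0)
not a: Gödel ¬ of 0.07 = 0 (operand ≠ 0)
not a: Gödel ¬ of 0.07 = 0 (operand ≠ 0)
(not a ∨ not a) = max(0, 0) = 0
((not a ∨ not a) → b): 0 ≤ 0.43, so result = 1
not b: Gödel ¬ of 0.43 = 0 (operand ≠ 0)
(not b → a): 0 ≤ 0.07, so result = 1
(((not a ∨ not a) → b) → (not b → a)): 1 ≤ 1, so result = 1
(not ((not b ∧ (not a ∨ not a)) → not not (a ∨ b)) ∨ (((not a ∨ not a) → b) → (not b → a))) = max(0, 1) = 1
not (not ((not b ∧ (not a ∨ not a)) → not not (a ∨ b)) ∨ (((not a ∨ not a) → b) → (not b → a))): Gödel ¬ of 1 = 0 (operand ≠ 0)

0.00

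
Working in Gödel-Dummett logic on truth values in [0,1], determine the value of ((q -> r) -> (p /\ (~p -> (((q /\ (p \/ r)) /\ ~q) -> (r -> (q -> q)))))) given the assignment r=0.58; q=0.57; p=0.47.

0.47

(q -> r): 0.57 ≤ 0.58, so result = 1
~p: Gödel ¬ of 0.47 = 0 (operand ≠ 0)
(p \/ r) = max(0.47, 0.58) = 0.58
(q /\ (p \/ r)) = min(0.57, 0.58) = 0.57
~q: Gödel ¬ of 0.57 = 0 (operand ≠ 0)
((q /\ (p \/ r)) /\ ~q) = min(0.57, 0) = 0
(q -> q): 0.57 ≤ 0.57, so result = 1
(r -> (q -> q)): 0.58 ≤ 1, so result = 1
(((q /\ (p \/ r)) /\ ~q) -> (r -> (q -> q))): 0 ≤ 1, so result = 1
(~p -> (((q /\ (p \/ r)) /\ ~q) -> (r -> (q -> q)))): 0 ≤ 1, so result = 1
(p /\ (~p -> (((q /\ (p \/ r)) /\ ~q) -> (r -> (q -> q))))) = min(0.47, 1) = 0.47
((q -> r) -> (p /\ (~p -> (((q /\ (p \/ r)) /\ ~q) -> (r -> (q -> q)))))): 1 > 0.47, so result = 0.47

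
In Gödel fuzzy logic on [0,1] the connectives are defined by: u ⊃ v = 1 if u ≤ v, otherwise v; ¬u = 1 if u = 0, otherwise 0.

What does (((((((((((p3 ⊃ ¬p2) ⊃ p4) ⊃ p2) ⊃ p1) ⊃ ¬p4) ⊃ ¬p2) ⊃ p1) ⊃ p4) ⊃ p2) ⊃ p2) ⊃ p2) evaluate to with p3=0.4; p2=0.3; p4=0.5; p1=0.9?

¬p2: Gödel ¬ of 0.3 = 0 (operand ≠ 0)
(p3 ⊃ ¬p2): 0.4 > 0, so result = 0
((p3 ⊃ ¬p2) ⊃ p4): 0 ≤ 0.5, so result = 1
(((p3 ⊃ ¬p2) ⊃ p4) ⊃ p2): 1 > 0.3, so result = 0.3
((((p3 ⊃ ¬p2) ⊃ p4) ⊃ p2) ⊃ p1): 0.3 ≤ 0.9, so result = 1
¬p4: Gödel ¬ of 0.5 = 0 (operand ≠ 0)
(((((p3 ⊃ ¬p2) ⊃ p4) ⊃ p2) ⊃ p1) ⊃ ¬p4): 1 > 0, so result = 0
¬p2: Gödel ¬ of 0.3 = 0 (operand ≠ 0)
((((((p3 ⊃ ¬p2) ⊃ p4) ⊃ p2) ⊃ p1) ⊃ ¬p4) ⊃ ¬p2): 0 ≤ 0, so result = 1
(((((((p3 ⊃ ¬p2) ⊃ p4) ⊃ p2) ⊃ p1) ⊃ ¬p4) ⊃ ¬p2) ⊃ p1): 1 > 0.9, so result = 0.9
((((((((p3 ⊃ ¬p2) ⊃ p4) ⊃ p2) ⊃ p1) ⊃ ¬p4) ⊃ ¬p2) ⊃ p1) ⊃ p4): 0.9 > 0.5, so result = 0.5
(((((((((p3 ⊃ ¬p2) ⊃ p4) ⊃ p2) ⊃ p1) ⊃ ¬p4) ⊃ ¬p2) ⊃ p1) ⊃ p4) ⊃ p2): 0.5 > 0.3, so result = 0.3
((((((((((p3 ⊃ ¬p2) ⊃ p4) ⊃ p2) ⊃ p1) ⊃ ¬p4) ⊃ ¬p2) ⊃ p1) ⊃ p4) ⊃ p2) ⊃ p2): 0.3 ≤ 0.3, so result = 1
(((((((((((p3 ⊃ ¬p2) ⊃ p4) ⊃ p2) ⊃ p1) ⊃ ¬p4) ⊃ ¬p2) ⊃ p1) ⊃ p4) ⊃ p2) ⊃ p2) ⊃ p2): 1 > 0.3, so result = 0.3

0.30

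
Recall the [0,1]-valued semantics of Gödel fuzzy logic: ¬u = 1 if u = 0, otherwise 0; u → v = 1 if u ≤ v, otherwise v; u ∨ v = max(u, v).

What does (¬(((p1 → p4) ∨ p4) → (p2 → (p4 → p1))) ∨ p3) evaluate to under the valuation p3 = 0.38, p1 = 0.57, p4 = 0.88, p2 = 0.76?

(p1 → p4): 0.57 ≤ 0.88, so result = 1
((p1 → p4) ∨ p4) = max(1, 0.88) = 1
(p4 → p1): 0.88 > 0.57, so result = 0.57
(p2 → (p4 → p1)): 0.76 > 0.57, so result = 0.57
(((p1 → p4) ∨ p4) → (p2 → (p4 → p1))): 1 > 0.57, so result = 0.57
¬(((p1 → p4) ∨ p4) → (p2 → (p4 → p1))): Gödel ¬ of 0.57 = 0 (operand ≠ 0)
(¬(((p1 → p4) ∨ p4) → (p2 → (p4 → p1))) ∨ p3) = max(0, 0.38) = 0.38

0.38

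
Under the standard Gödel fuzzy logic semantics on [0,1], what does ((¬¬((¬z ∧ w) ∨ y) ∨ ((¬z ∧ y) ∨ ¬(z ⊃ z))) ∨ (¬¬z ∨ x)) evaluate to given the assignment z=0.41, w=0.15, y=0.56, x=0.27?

¬z: Gödel ¬ of 0.41 = 0 (operand ≠ 0)
(¬z ∧ w) = min(0, 0.15) = 0
((¬z ∧ w) ∨ y) = max(0, 0.56) = 0.56
¬((¬z ∧ w) ∨ y): Gödel ¬ of 0.56 = 0 (operand ≠ 0)
¬¬((¬z ∧ w) ∨ y): Gödel ¬ of 0 = 1 (operand is 0)
¬z: Gödel ¬ of 0.41 = 0 (operand ≠ 0)
(¬z ∧ y) = min(0, 0.56) = 0
(z ⊃ z): 0.41 ≤ 0.41, so result = 1
¬(z ⊃ z): Gödel ¬ of 1 = 0 (operand ≠ 0)
((¬z ∧ y) ∨ ¬(z ⊃ z)) = max(0, 0) = 0
(¬¬((¬z ∧ w) ∨ y) ∨ ((¬z ∧ y) ∨ ¬(z ⊃ z))) = max(1, 0) = 1
¬z: Gödel ¬ of 0.41 = 0 (operand ≠ 0)
¬¬z: Gödel ¬ of 0 = 1 (operand is 0)
(¬¬z ∨ x) = max(1, 0.27) = 1
((¬¬((¬z ∧ w) ∨ y) ∨ ((¬z ∧ y) ∨ ¬(z ⊃ z))) ∨ (¬¬z ∨ x)) = max(1, 1) = 1

1.00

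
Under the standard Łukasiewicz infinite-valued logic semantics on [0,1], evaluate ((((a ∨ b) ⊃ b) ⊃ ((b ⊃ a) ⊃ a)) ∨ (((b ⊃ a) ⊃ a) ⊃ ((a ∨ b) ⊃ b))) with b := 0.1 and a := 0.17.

1.00

(a ∨ b) = max(0.17, 0.1) = 0.17
((a ∨ b) ⊃ b): min(1, 1 − 0.17 + 0.1) = 0.93
(b ⊃ a): min(1, 1 − 0.1 + 0.17) = 1
((b ⊃ a) ⊃ a): min(1, 1 − 1 + 0.17) = 0.17
(((a ∨ b) ⊃ b) ⊃ ((b ⊃ a) ⊃ a)): min(1, 1 − 0.93 + 0.17) = 0.24
(b ⊃ a): min(1, 1 − 0.1 + 0.17) = 1
((b ⊃ a) ⊃ a): min(1, 1 − 1 + 0.17) = 0.17
(a ∨ b) = max(0.17, 0.1) = 0.17
((a ∨ b) ⊃ b): min(1, 1 − 0.17 + 0.1) = 0.93
(((b ⊃ a) ⊃ a) ⊃ ((a ∨ b) ⊃ b)): min(1, 1 − 0.17 + 0.93) = 1
((((a ∨ b) ⊃ b) ⊃ ((b ⊃ a) ⊃ a)) ∨ (((b ⊃ a) ⊃ a) ⊃ ((a ∨ b) ⊃ b))) = max(0.24, 1) = 1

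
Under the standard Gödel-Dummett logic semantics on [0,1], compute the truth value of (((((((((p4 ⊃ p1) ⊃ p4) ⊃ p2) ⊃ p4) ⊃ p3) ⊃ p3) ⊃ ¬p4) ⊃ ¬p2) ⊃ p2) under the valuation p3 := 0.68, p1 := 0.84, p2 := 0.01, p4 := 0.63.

(p4 ⊃ p1): 0.63 ≤ 0.84, so result = 1
((p4 ⊃ p1) ⊃ p4): 1 > 0.63, so result = 0.63
(((p4 ⊃ p1) ⊃ p4) ⊃ p2): 0.63 > 0.01, so result = 0.01
((((p4 ⊃ p1) ⊃ p4) ⊃ p2) ⊃ p4): 0.01 ≤ 0.63, so result = 1
(((((p4 ⊃ p1) ⊃ p4) ⊃ p2) ⊃ p4) ⊃ p3): 1 > 0.68, so result = 0.68
((((((p4 ⊃ p1) ⊃ p4) ⊃ p2) ⊃ p4) ⊃ p3) ⊃ p3): 0.68 ≤ 0.68, so result = 1
¬p4: Gödel ¬ of 0.63 = 0 (operand ≠ 0)
(((((((p4 ⊃ p1) ⊃ p4) ⊃ p2) ⊃ p4) ⊃ p3) ⊃ p3) ⊃ ¬p4): 1 > 0, so result = 0
¬p2: Gödel ¬ of 0.01 = 0 (operand ≠ 0)
((((((((p4 ⊃ p1) ⊃ p4) ⊃ p2) ⊃ p4) ⊃ p3) ⊃ p3) ⊃ ¬p4) ⊃ ¬p2): 0 ≤ 0, so result = 1
(((((((((p4 ⊃ p1) ⊃ p4) ⊃ p2) ⊃ p4) ⊃ p3) ⊃ p3) ⊃ ¬p4) ⊃ ¬p2) ⊃ p2): 1 > 0.01, so result = 0.01

0.01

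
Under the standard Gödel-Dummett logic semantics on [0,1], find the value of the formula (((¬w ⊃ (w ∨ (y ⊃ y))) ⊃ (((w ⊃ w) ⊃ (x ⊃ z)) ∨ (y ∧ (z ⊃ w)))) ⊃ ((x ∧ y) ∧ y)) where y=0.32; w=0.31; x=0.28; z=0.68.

¬w: Gödel ¬ of 0.31 = 0 (operand ≠ 0)
(y ⊃ y): 0.32 ≤ 0.32, so result = 1
(w ∨ (y ⊃ y)) = max(0.31, 1) = 1
(¬w ⊃ (w ∨ (y ⊃ y))): 0 ≤ 1, so result = 1
(w ⊃ w): 0.31 ≤ 0.31, so result = 1
(x ⊃ z): 0.28 ≤ 0.68, so result = 1
((w ⊃ w) ⊃ (x ⊃ z)): 1 ≤ 1, so result = 1
(z ⊃ w): 0.68 > 0.31, so result = 0.31
(y ∧ (z ⊃ w)) = min(0.32, 0.31) = 0.31
(((w ⊃ w) ⊃ (x ⊃ z)) ∨ (y ∧ (z ⊃ w))) = max(1, 0.31) = 1
((¬w ⊃ (w ∨ (y ⊃ y))) ⊃ (((w ⊃ w) ⊃ (x ⊃ z)) ∨ (y ∧ (z ⊃ w)))): 1 ≤ 1, so result = 1
(x ∧ y) = min(0.28, 0.32) = 0.28
((x ∧ y) ∧ y) = min(0.28, 0.32) = 0.28
(((¬w ⊃ (w ∨ (y ⊃ y))) ⊃ (((w ⊃ w) ⊃ (x ⊃ z)) ∨ (y ∧ (z ⊃ w)))) ⊃ ((x ∧ y) ∧ y)): 1 > 0.28, so result = 0.28

0.28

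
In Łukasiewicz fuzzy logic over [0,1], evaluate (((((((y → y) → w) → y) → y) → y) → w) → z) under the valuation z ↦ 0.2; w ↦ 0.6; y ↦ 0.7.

0.60

(y → y): min(1, 1 − 0.7 + 0.7) = 1
((y → y) → w): min(1, 1 − 1 + 0.6) = 0.6
(((y → y) → w) → y): min(1, 1 − 0.6 + 0.7) = 1
((((y → y) → w) → y) → y): min(1, 1 − 1 + 0.7) = 0.7
(((((y → y) → w) → y) → y) → y): min(1, 1 − 0.7 + 0.7) = 1
((((((y → y) → w) → y) → y) → y) → w): min(1, 1 − 1 + 0.6) = 0.6
(((((((y → y) → w) → y) → y) → y) → w) → z): min(1, 1 − 0.6 + 0.2) = 0.6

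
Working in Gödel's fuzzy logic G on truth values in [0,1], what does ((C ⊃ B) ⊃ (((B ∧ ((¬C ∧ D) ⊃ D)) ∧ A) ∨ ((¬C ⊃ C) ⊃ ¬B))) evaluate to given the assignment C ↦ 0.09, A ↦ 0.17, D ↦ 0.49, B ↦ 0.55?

0.17

(C ⊃ B): 0.09 ≤ 0.55, so result = 1
¬C: Gödel ¬ of 0.09 = 0 (operand ≠ 0)
(¬C ∧ D) = min(0, 0.49) = 0
((¬C ∧ D) ⊃ D): 0 ≤ 0.49, so result = 1
(B ∧ ((¬C ∧ D) ⊃ D)) = min(0.55, 1) = 0.55
((B ∧ ((¬C ∧ D) ⊃ D)) ∧ A) = min(0.55, 0.17) = 0.17
¬C: Gödel ¬ of 0.09 = 0 (operand ≠ 0)
(¬C ⊃ C): 0 ≤ 0.09, so result = 1
¬B: Gödel ¬ of 0.55 = 0 (operand ≠ 0)
((¬C ⊃ C) ⊃ ¬B): 1 > 0, so result = 0
(((B ∧ ((¬C ∧ D) ⊃ D)) ∧ A) ∨ ((¬C ⊃ C) ⊃ ¬B)) = max(0.17, 0) = 0.17
((C ⊃ B) ⊃ (((B ∧ ((¬C ∧ D) ⊃ D)) ∧ A) ∨ ((¬C ⊃ C) ⊃ ¬B))): 1 > 0.17, so result = 0.17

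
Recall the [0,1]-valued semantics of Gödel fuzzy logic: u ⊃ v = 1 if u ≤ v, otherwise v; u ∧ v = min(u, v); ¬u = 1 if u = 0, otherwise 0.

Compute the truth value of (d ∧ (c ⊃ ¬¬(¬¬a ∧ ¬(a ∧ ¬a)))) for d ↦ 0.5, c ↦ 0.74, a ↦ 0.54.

0.50

¬a: Gödel ¬ of 0.54 = 0 (operand ≠ 0)
¬¬a: Gödel ¬ of 0 = 1 (operand is 0)
¬a: Gödel ¬ of 0.54 = 0 (operand ≠ 0)
(a ∧ ¬a) = min(0.54, 0) = 0
¬(a ∧ ¬a): Gödel ¬ of 0 = 1 (operand is 0)
(¬¬a ∧ ¬(a ∧ ¬a)) = min(1, 1) = 1
¬(¬¬a ∧ ¬(a ∧ ¬a)): Gödel ¬ of 1 = 0 (operand ≠ 0)
¬¬(¬¬a ∧ ¬(a ∧ ¬a)): Gödel ¬ of 0 = 1 (operand is 0)
(c ⊃ ¬¬(¬¬a ∧ ¬(a ∧ ¬a))): 0.74 ≤ 1, so result = 1
(d ∧ (c ⊃ ¬¬(¬¬a ∧ ¬(a ∧ ¬a)))) = min(0.5, 1) = 0.5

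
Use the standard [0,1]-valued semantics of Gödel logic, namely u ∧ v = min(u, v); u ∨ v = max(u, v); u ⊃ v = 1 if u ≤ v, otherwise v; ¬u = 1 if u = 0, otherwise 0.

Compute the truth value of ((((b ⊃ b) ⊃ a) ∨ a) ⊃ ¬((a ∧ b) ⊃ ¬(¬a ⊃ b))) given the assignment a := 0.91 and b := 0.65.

(b ⊃ b): 0.65 ≤ 0.65, so result = 1
((b ⊃ b) ⊃ a): 1 > 0.91, so result = 0.91
(((b ⊃ b) ⊃ a) ∨ a) = max(0.91, 0.91) = 0.91
(a ∧ b) = min(0.91, 0.65) = 0.65
¬a: Gödel ¬ of 0.91 = 0 (operand ≠ 0)
(¬a ⊃ b): 0 ≤ 0.65, so result = 1
¬(¬a ⊃ b): Gödel ¬ of 1 = 0 (operand ≠ 0)
((a ∧ b) ⊃ ¬(¬a ⊃ b)): 0.65 > 0, so result = 0
¬((a ∧ b) ⊃ ¬(¬a ⊃ b)): Gödel ¬ of 0 = 1 (operand is 0)
((((b ⊃ b) ⊃ a) ∨ a) ⊃ ¬((a ∧ b) ⊃ ¬(¬a ⊃ b))): 0.91 ≤ 1, so result = 1

1.00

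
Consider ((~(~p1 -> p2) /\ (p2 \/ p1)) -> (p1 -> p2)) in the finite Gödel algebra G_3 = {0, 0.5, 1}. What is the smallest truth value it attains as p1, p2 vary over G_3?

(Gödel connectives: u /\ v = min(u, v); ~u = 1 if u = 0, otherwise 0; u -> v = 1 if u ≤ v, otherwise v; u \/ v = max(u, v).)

1.00

Every assignment gives 1. For instance at p1 = 0, p2 = 0:
  ~p1: Gödel ¬ of 0 = 1 (operand is 0)
  (~p1 -> p2): 1 > 0, so result = 0
  ~(~p1 -> p2): Gödel ¬ of 0 = 1 (operand is 0)
  (p2 \/ p1) = max(0, 0) = 0
  (~(~p1 -> p2) /\ (p2 \/ p1)) = min(1, 0) = 0
  (p1 -> p2): 0 ≤ 0, so result = 1
  ((~(~p1 -> p2) /\ (p2 \/ p1)) -> (p1 -> p2)): 0 ≤ 1, so result = 1
All 9 assignments give value 1 — the formula is a G_3-tautology.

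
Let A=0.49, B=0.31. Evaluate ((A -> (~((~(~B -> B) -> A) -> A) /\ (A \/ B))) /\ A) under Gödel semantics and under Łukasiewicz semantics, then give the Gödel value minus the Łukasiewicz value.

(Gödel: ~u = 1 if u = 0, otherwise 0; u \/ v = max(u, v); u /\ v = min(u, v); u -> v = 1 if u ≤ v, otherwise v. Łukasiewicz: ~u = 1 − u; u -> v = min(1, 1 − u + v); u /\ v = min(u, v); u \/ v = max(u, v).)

Gödel evaluation:
  ~B: Gödel ¬ of 0.31 = 0 (operand ≠ 0)
  (~B -> B): 0 ≤ 0.31, so result = 1
  ~(~B -> B): Gödel ¬ of 1 = 0 (operand ≠ 0)
  (~(~B -> B) -> A): 0 ≤ 0.49, so result = 1
  ((~(~B -> B) -> A) -> A): 1 > 0.49, so result = 0.49
  ~((~(~B -> B) -> A) -> A): Gödel ¬ of 0.49 = 0 (operand ≠ 0)
  (A \/ B) = max(0.49, 0.31) = 0.49
  (~((~(~B -> B) -> A) -> A) /\ (A \/ B)) = min(0, 0.49) = 0
  (A -> (~((~(~B -> B) -> A) -> A) /\ (A \/ B))): 0.49 > 0, so result = 0
  ((A -> (~((~(~B -> B) -> A) -> A) /\ (A \/ B))) /\ A) = min(0, 0.49) = 0
  Gödel value = 0
Łukasiewicz evaluation:
  ~B: Łukasiewicz ¬ gives 1 − 0.31 = 0.69
  (~B -> B): min(1, 1 − 0.69 + 0.31) = 0.62
  ~(~B -> B): Łukasiewicz ¬ gives 1 − 0.62 = 0.38
  (~(~B -> B) -> A): min(1, 1 − 0.38 + 0.49) = 1
  ((~(~B -> B) -> A) -> A): min(1, 1 − 1 + 0.49) = 0.49
  ~((~(~B -> B) -> A) -> A): Łukasiewicz ¬ gives 1 − 0.49 = 0.51
  (A \/ B) = max(0.49, 0.31) = 0.49
  (~((~(~B -> B) -> A) -> A) /\ (A \/ B)) = min(0.51, 0.49) = 0.49
  (A -> (~((~(~B -> B) -> A) -> A) /\ (A \/ B))): min(1, 1 − 0.49 + 0.49) = 1
  ((A -> (~((~(~B -> B) -> A) -> A) /\ (A \/ B))) /\ A) = min(1, 0.49) = 0.49
  Łukasiewicz value = 0.49
Difference: 0 − 0.49 = -0.49

-0.49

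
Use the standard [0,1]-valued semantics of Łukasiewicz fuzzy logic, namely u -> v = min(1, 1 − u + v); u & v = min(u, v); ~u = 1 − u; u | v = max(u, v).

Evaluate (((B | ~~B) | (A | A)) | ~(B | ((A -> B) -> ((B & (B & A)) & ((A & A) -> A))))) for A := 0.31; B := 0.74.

~B: Łukasiewicz ¬ gives 1 − 0.74 = 0.26
~~B: Łukasiewicz ¬ gives 1 − 0.26 = 0.74
(B | ~~B) = max(0.74, 0.74) = 0.74
(A | A) = max(0.31, 0.31) = 0.31
((B | ~~B) | (A | A)) = max(0.74, 0.31) = 0.74
(A -> B): min(1, 1 − 0.31 + 0.74) = 1
(B & A) = min(0.74, 0.31) = 0.31
(B & (B & A)) = min(0.74, 0.31) = 0.31
(A & A) = min(0.31, 0.31) = 0.31
((A & A) -> A): min(1, 1 − 0.31 + 0.31) = 1
((B & (B & A)) & ((A & A) -> A)) = min(0.31, 1) = 0.31
((A -> B) -> ((B & (B & A)) & ((A & A) -> A))): min(1, 1 − 1 + 0.31) = 0.31
(B | ((A -> B) -> ((B & (B & A)) & ((A & A) -> A)))) = max(0.74, 0.31) = 0.74
~(B | ((A -> B) -> ((B & (B & A)) & ((A & A) -> A)))): Łukasiewicz ¬ gives 1 − 0.74 = 0.26
(((B | ~~B) | (A | A)) | ~(B | ((A -> B) -> ((B & (B & A)) & ((A & A) -> A))))) = max(0.74, 0.26) = 0.74

0.74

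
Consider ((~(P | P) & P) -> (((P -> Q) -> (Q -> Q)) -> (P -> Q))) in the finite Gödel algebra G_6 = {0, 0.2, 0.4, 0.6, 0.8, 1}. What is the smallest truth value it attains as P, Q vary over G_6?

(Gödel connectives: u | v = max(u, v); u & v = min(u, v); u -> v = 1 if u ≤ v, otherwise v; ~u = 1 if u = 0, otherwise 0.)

Every assignment gives 1. For instance at P = 0, Q = 0:
  (P | P) = max(0, 0) = 0
  ~(P | P): Gödel ¬ of 0 = 1 (operand is 0)
  (~(P | P) & P) = min(1, 0) = 0
  (P -> Q): 0 ≤ 0, so result = 1
  (Q -> Q): 0 ≤ 0, so result = 1
  ((P -> Q) -> (Q -> Q)): 1 ≤ 1, so result = 1
  (P -> Q): 0 ≤ 0, so result = 1
  (((P -> Q) -> (Q -> Q)) -> (P -> Q)): 1 ≤ 1, so result = 1
  ((~(P | P) & P) -> (((P -> Q) -> (Q -> Q)) -> (P -> Q))): 0 ≤ 1, so result = 1
All 36 assignments give value 1 — the formula is a G_6-tautology.

1.00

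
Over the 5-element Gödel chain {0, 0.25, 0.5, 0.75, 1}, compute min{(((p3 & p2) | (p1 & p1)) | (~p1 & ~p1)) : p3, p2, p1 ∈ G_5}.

The minimum is attained at p3 = 0, p2 = 0, p1 = 0.25:
  (p3 & p2) = min(0, 0) = 0
  (p1 & p1) = min(0.25, 0.25) = 0.25
  ((p3 & p2) | (p1 & p1)) = max(0, 0.25) = 0.25
  ~p1: Gödel ¬ of 0.25 = 0 (operand ≠ 0)
  ~p1: Gödel ¬ of 0.25 = 0 (operand ≠ 0)
  (~p1 & ~p1) = min(0, 0) = 0
  (((p3 & p2) | (p1 & p1)) | (~p1 & ~p1)) = max(0.25, 0) = 0.25
Checking all 125 assignments confirms none give a value below 0.25.

0.25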